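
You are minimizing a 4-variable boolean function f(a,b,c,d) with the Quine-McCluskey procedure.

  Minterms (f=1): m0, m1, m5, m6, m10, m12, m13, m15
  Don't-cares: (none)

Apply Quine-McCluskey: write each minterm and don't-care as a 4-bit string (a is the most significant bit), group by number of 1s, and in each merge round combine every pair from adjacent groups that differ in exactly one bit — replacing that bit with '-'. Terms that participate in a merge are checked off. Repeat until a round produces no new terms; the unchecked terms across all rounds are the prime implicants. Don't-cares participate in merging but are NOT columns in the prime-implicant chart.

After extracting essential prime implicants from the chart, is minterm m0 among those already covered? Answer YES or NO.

YES

size-2^0 implicants → 0000(✓)  0001(✓)  0101(✓)  0110  1010  1100(✓)  1101(✓)  1111(✓)
size-2^1 implicants → -101  0-01  000-  11-1  110-
Unchecked terms (primes): -101, 0-01, 000-, 0110, 1010, 11-1, 110-
Minterm coverage:
  m0 ⊆ 000- [E]
  m1 ⊆ 0-01,000-
  m5 ⊆ -101,0-01
  m6 ⊆ 0110 [E]
  m10 ⊆ 1010 [E]
  m12 ⊆ 110- [E]
  m13 ⊆ -101,11-1,110-
  m15 ⊆ 11-1 [E]
E = {000-, 0110, 1010, 11-1, 110-}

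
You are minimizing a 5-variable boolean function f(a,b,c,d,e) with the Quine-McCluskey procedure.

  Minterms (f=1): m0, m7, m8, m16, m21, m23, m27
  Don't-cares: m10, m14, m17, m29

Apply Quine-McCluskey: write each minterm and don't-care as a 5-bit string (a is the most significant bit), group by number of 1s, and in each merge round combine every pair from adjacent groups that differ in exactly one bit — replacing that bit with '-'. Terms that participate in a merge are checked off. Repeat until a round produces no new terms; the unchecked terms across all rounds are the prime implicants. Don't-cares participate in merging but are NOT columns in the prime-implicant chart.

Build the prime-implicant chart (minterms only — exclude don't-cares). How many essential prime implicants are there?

size-2^0 implicants → 00000(✓)  00111(✓)  01000(✓)  01010(✓)  01110(✓)  10000(✓)  10001(✓)  10101(✓)  10111(✓)  11011  11101(✓)
size-2^1 implicants → -0000  -0111  0-000  01-10  010-0  1-101  10-01  1000-  101-1
Unchecked terms (primes): -0000, -0111, 0-000, 01-10, 010-0, 1-101, 10-01, 1000-, 101-1, 11011
Minterm coverage:
  m0 ⊆ -0000,0-000
  m7 ⊆ -0111 [E]
  m8 ⊆ 0-000,010-0
  m16 ⊆ -0000,1000-
  m21 ⊆ 1-101,10-01,101-1
  m23 ⊆ -0111,101-1
  m27 ⊆ 11011 [E]
E = {-0111, 11011}

2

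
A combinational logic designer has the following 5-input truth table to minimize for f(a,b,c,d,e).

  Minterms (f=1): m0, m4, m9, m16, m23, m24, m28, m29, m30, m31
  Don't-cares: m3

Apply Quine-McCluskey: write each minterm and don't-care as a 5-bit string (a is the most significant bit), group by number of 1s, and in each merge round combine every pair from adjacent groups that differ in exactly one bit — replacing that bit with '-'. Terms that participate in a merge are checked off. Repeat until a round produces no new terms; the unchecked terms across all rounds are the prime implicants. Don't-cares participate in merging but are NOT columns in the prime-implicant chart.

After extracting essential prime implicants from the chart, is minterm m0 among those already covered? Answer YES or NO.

Round 0: 00000✓ 00011 00100✓ 01001 10000✓ 10111✓ 11000✓ 11100✓ 11101✓ 11110✓ 11111✓
Round 1: -0000 00-00 1-000 1-111 11-00 111-0✓ 111-1✓ 1110-✓ 1111-✓
Round 2: 111--
PIs = {-0000, 00-00, 00011, 01001, 1-000, 1-111, 11-00, 111--}
Coverage chart:
  m0: -0000,00-00
  m4: 00-00 ←essential
  m9: 01001 ←essential
  m16: -0000,1-000
  m23: 1-111 ←essential
  m24: 1-000,11-00
  m28: 11-00,111--
  m29: 111-- ←essential
  m30: 111-- ←essential
  m31: 1-111,111--
Essential: 00-00, 01001, 1-111, 111--

YES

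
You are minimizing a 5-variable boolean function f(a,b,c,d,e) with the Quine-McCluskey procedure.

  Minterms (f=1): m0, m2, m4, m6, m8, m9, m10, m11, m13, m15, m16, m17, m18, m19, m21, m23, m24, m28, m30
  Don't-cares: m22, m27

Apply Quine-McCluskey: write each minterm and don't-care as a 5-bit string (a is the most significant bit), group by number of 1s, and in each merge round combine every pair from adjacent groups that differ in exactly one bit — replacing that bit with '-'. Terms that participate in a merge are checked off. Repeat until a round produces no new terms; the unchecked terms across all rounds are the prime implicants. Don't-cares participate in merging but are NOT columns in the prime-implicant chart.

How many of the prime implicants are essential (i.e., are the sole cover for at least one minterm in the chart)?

Round 0: 00000✓ 00010✓ 00100✓ 00110✓ 01000✓ 01001✓ 01010✓ 01011✓ 01101✓ 01111✓ 10000✓ 10001✓ 10010✓ 10011✓ 10101✓ 10110✓ 10111✓ 11000✓ 11011✓ 11100✓ 11110✓
Round 1: -0000✓ -0010✓ -0110✓ -1000✓ -1011 0-000✓ 0-010✓ 00-00✓ 00-10✓ 000-0✓ 001-0✓ 01-01✓ 01-11✓ 010-0✓ 010-1✓ 0100-✓ 0101-✓ 011-1✓ 1-000✓ 1-011 1-110 10-01✓ 10-10✓ 10-11✓ 100-0✓ 100-1✓ 1000-✓ 1001-✓ 101-1✓ 1011-✓ 11-00 111-0
Round 2: --000 -0-10 -00-0 0-0-0 00--0 01--1 010-- 10--1 10-1- 100--
PIs = {--000, -0-10, -00-0, -1011, 0-0-0, 00--0, 01--1, 010--, 1-011, 1-110, 10--1, 10-1-, 100--, 11-00, 111-0}
Coverage chart:
  m0: --000,-00-0,0-0-0,00--0
  m2: -0-10,-00-0,0-0-0,00--0
  m4: 00--0 ←essential
  m6: -0-10,00--0
  m8: --000,0-0-0,010--
  m9: 01--1,010--
  m10: 0-0-0,010--
  m11: -1011,01--1,010--
  m13: 01--1 ←essential
  m15: 01--1 ←essential
  m16: --000,-00-0,100--
  m17: 10--1,100--
  m18: -0-10,-00-0,10-1-,100--
  m19: 1-011,10--1,10-1-,100--
  m21: 10--1 ←essential
  m23: 10--1,10-1-
  m24: --000,11-00
  m28: 11-00,111-0
  m30: 1-110,111-0
Essential: 00--0, 01--1, 10--1

3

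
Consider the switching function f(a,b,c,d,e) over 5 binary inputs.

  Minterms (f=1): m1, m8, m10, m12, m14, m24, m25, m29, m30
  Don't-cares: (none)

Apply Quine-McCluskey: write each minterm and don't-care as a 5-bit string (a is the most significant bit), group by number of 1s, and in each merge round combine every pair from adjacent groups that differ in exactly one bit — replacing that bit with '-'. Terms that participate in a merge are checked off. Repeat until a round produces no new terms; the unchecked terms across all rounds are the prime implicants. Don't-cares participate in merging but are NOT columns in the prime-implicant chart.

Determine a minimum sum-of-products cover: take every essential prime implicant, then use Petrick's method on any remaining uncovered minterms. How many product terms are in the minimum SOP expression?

size-2^0 implicants → 00001  01000(✓)  01010(✓)  01100(✓)  01110(✓)  11000(✓)  11001(✓)  11101(✓)  11110(✓)
size-2^1 implicants → -1000  -1110  01-00(✓)  01-10(✓)  010-0(✓)  011-0(✓)  11-01  1100-
size-2^2 implicants → 01--0
Unchecked terms (primes): -1000, -1110, 00001, 01--0, 11-01, 1100-
Minterm coverage:
  m1 ⊆ 00001 [E]
  m8 ⊆ -1000,01--0
  m10 ⊆ 01--0 [E]
  m12 ⊆ 01--0 [E]
  m14 ⊆ -1110,01--0
  m24 ⊆ -1000,1100-
  m25 ⊆ 11-01,1100-
  m29 ⊆ 11-01 [E]
  m30 ⊆ -1110 [E]
E = {-1110, 00001, 01--0, 11-01}
Petrick residual → -1000
Cover = bc'd'e' + bcde' + a'b'c'd'e + a'be' + abd'e  |cover|=5

5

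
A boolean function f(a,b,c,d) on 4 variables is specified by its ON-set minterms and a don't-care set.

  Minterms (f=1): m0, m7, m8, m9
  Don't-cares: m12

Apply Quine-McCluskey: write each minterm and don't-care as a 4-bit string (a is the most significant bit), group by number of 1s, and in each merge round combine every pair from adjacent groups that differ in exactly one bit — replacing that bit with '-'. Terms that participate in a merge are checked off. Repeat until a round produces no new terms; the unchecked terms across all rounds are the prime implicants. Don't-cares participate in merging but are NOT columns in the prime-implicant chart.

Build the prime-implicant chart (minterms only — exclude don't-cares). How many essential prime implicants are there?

size-2^0 implicants → 0000(✓)  0111  1000(✓)  1001(✓)  1100(✓)
size-2^1 implicants → -000  1-00  100-
Unchecked terms (primes): -000, 0111, 1-00, 100-
Minterm coverage:
  m0 ⊆ -000 [E]
  m7 ⊆ 0111 [E]
  m8 ⊆ -000,1-00,100-
  m9 ⊆ 100- [E]
E = {-000, 0111, 100-}

3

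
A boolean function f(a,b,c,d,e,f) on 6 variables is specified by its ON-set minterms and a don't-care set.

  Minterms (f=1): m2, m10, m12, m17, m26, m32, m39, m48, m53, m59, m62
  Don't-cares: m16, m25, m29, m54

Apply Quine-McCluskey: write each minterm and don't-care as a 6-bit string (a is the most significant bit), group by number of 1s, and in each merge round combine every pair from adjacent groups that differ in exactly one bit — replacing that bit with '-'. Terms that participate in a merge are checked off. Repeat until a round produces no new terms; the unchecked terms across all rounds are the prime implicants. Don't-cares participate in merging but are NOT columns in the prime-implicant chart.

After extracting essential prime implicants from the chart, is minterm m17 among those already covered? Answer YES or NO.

NO

size-2^0 implicants → 000010(✓)  001010(✓)  001100  010000(✓)  010001(✓)  011001(✓)  011010(✓)  011101(✓)  100000(✓)  100111  110000(✓)  110101  110110(✓)  111011  111110(✓)
size-2^1 implicants → -10000  0-1010  00-010  01-001  01000-  011-01  1-0000  11-110
Unchecked terms (primes): -10000, 0-1010, 00-010, 001100, 01-001, 01000-, 011-01, 1-0000, 100111, 11-110, 110101, 111011
Minterm coverage:
  m2 ⊆ 00-010 [E]
  m10 ⊆ 0-1010,00-010
  m12 ⊆ 001100 [E]
  m17 ⊆ 01-001,01000-
  m26 ⊆ 0-1010 [E]
  m32 ⊆ 1-0000 [E]
  m39 ⊆ 100111 [E]
  m48 ⊆ -10000,1-0000
  m53 ⊆ 110101 [E]
  m59 ⊆ 111011 [E]
  m62 ⊆ 11-110 [E]
E = {0-1010, 00-010, 001100, 1-0000, 100111, 11-110, 110101, 111011}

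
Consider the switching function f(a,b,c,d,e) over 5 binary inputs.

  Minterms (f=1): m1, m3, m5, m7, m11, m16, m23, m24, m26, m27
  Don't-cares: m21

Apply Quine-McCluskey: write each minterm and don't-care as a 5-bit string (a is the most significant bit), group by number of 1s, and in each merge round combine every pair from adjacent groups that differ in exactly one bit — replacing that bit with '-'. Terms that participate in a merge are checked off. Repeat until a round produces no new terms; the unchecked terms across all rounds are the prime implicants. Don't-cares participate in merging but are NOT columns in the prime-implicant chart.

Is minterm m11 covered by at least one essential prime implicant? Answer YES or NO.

Round 0: 00001✓ 00011✓ 00101✓ 00111✓ 01011✓ 10000✓ 10101✓ 10111✓ 11000✓ 11010✓ 11011✓
Round 1: -0101✓ -0111✓ -1011 0-011 00-01✓ 00-11✓ 000-1✓ 001-1✓ 1-000 101-1✓ 110-0 1101-
Round 2: -01-1 00--1
PIs = {-01-1, -1011, 0-011, 00--1, 1-000, 110-0, 1101-}
Coverage chart:
  m1: 00--1 ←essential
  m3: 0-011,00--1
  m5: -01-1,00--1
  m7: -01-1,00--1
  m11: -1011,0-011
  m16: 1-000 ←essential
  m23: -01-1 ←essential
  m24: 1-000,110-0
  m26: 110-0,1101-
  m27: -1011,1101-
Essential: -01-1, 00--1, 1-000

NO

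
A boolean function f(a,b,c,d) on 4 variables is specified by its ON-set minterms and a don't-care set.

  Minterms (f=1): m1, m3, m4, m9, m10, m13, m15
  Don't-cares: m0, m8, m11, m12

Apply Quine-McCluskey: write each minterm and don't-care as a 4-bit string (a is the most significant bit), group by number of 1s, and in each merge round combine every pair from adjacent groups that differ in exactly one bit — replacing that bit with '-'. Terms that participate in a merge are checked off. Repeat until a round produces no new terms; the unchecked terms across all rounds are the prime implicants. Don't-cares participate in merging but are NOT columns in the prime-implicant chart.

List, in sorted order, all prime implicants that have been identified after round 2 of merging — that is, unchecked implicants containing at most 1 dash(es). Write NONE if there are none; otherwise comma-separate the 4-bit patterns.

Round 0: 0000✓ 0001✓ 0011✓ 0100✓ 1000✓ 1001✓ 1010✓ 1011✓ 1100✓ 1101✓ 1111✓
Round 1: -000✓ -001✓ -011✓ -100✓ 0-00✓ 00-1✓ 000-✓ 1-00✓ 1-01✓ 1-11✓ 10-0✓ 10-1✓ 100-✓ 101-✓ 11-1✓ 110-✓
Round 2: --00 -0-1 -00- 1--1 1-0- 10--
PIs = {--00, -0-1, -00-, 1--1, 1-0-, 10--}

NONE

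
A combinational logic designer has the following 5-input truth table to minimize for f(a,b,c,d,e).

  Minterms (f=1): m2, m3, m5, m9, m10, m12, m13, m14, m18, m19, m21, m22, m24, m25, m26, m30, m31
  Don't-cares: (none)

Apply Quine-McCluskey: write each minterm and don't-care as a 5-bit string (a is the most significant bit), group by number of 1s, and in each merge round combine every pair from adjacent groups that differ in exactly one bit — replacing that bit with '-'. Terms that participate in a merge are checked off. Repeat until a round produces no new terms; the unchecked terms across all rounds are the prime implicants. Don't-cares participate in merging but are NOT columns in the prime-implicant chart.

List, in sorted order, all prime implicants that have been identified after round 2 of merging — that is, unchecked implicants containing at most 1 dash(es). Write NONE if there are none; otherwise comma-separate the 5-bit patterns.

size-2^0 implicants → 00010(✓)  00011(✓)  00101(✓)  01001(✓)  01010(✓)  01100(✓)  01101(✓)  01110(✓)  10010(✓)  10011(✓)  10101(✓)  10110(✓)  11000(✓)  11001(✓)  11010(✓)  11110(✓)  11111(✓)
size-2^1 implicants → -0010(✓)  -0011(✓)  -0101  -1001  -1010(✓)  -1110(✓)  0-010(✓)  0-101  0001-(✓)  01-01  01-10(✓)  011-0  0110-  1-010(✓)  1-110(✓)  10-10(✓)  1001-(✓)  11-10(✓)  110-0  1100-  1111-
size-2^2 implicants → --010  -001-  -1-10  1--10
Unchecked terms (primes): --010, -001-, -0101, -1-10, -1001, 0-101, 01-01, 011-0, 0110-, 1--10, 110-0, 1100-, 1111-

-0101, -1001, 0-101, 01-01, 011-0, 0110-, 110-0, 1100-, 1111-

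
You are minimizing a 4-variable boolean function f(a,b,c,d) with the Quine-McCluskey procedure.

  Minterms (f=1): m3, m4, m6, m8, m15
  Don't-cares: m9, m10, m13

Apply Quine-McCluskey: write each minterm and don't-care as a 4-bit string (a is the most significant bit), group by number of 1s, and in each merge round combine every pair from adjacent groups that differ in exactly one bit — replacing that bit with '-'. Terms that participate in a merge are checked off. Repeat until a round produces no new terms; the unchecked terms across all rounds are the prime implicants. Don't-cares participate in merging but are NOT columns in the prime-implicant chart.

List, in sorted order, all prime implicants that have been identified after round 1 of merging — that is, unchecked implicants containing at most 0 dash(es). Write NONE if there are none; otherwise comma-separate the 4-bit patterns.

size-2^0 implicants → 0011  0100(✓)  0110(✓)  1000(✓)  1001(✓)  1010(✓)  1101(✓)  1111(✓)
size-2^1 implicants → 01-0  1-01  10-0  100-  11-1
Unchecked terms (primes): 0011, 01-0, 1-01, 10-0, 100-, 11-1

0011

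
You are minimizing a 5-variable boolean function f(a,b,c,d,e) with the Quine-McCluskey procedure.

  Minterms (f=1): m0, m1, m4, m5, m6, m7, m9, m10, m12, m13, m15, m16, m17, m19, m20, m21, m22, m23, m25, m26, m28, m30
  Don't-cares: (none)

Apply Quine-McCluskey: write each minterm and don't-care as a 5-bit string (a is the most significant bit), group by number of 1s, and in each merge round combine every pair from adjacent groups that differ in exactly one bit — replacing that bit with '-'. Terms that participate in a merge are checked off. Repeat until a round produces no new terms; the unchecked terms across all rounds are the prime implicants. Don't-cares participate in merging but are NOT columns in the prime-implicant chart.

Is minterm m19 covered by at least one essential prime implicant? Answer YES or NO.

size-2^0 implicants → 00000(✓)  00001(✓)  00100(✓)  00101(✓)  00110(✓)  00111(✓)  01001(✓)  01010(✓)  01100(✓)  01101(✓)  01111(✓)  10000(✓)  10001(✓)  10011(✓)  10100(✓)  10101(✓)  10110(✓)  10111(✓)  11001(✓)  11010(✓)  11100(✓)  11110(✓)
size-2^1 implicants → -0000(✓)  -0001(✓)  -0100(✓)  -0101(✓)  -0110(✓)  -0111(✓)  -1001(✓)  -1010  -1100(✓)  0-001(✓)  0-100(✓)  0-101(✓)  0-111(✓)  00-00(✓)  00-01(✓)  0000-(✓)  001-0(✓)  001-1(✓)  0010-(✓)  0011-(✓)  01-01(✓)  011-1(✓)  0110-(✓)  1-001(✓)  1-100(✓)  1-110(✓)  10-00(✓)  10-01(✓)  10-11(✓)  100-1(✓)  1000-(✓)  101-0(✓)  101-1(✓)  1010-(✓)  1011-(✓)  11-10  111-0(✓)
size-2^2 implicants → --001  --100  -0-00(✓)  -0-01(✓)  -000-(✓)  -01-0(✓)  -01-1(✓)  -010-(✓)  -011-(✓)  0--01  0-1-1  0-10-  00-0-(✓)  001--(✓)  1-1-0  10--1  10-0-(✓)  101--(✓)
size-2^3 implicants → -0-0-  -01--
Unchecked terms (primes): --001, --100, -0-0-, -01--, -1010, 0--01, 0-1-1, 0-10-, 1-1-0, 10--1, 11-10
Minterm coverage:
  m0 ⊆ -0-0- [E]
  m1 ⊆ --001,-0-0-,0--01
  m4 ⊆ --100,-0-0-,-01--,0-10-
  m5 ⊆ -0-0-,-01--,0--01,0-1-1,0-10-
  m6 ⊆ -01-- [E]
  m7 ⊆ -01--,0-1-1
  m9 ⊆ --001,0--01
  m10 ⊆ -1010 [E]
  m12 ⊆ --100,0-10-
  m13 ⊆ 0--01,0-1-1,0-10-
  m15 ⊆ 0-1-1 [E]
  m16 ⊆ -0-0- [E]
  m17 ⊆ --001,-0-0-,10--1
  m19 ⊆ 10--1 [E]
  m20 ⊆ --100,-0-0-,-01--,1-1-0
  m21 ⊆ -0-0-,-01--,10--1
  m22 ⊆ -01--,1-1-0
  m23 ⊆ -01--,10--1
  m25 ⊆ --001 [E]
  m26 ⊆ -1010,11-10
  m28 ⊆ --100,1-1-0
  m30 ⊆ 1-1-0,11-10
E = {--001, -0-0-, -01--, -1010, 0-1-1, 10--1}

YES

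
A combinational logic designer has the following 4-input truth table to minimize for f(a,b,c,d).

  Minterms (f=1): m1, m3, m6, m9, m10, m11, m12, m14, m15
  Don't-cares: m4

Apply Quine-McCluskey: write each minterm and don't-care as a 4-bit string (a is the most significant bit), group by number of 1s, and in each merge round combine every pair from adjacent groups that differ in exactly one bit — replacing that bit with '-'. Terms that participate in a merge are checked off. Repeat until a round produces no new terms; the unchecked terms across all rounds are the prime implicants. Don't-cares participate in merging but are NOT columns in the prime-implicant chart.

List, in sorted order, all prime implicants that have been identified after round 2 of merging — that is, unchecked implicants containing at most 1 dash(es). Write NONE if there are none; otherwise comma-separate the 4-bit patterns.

size-2^0 implicants → 0001(✓)  0011(✓)  0100(✓)  0110(✓)  1001(✓)  1010(✓)  1011(✓)  1100(✓)  1110(✓)  1111(✓)
size-2^1 implicants → -001(✓)  -011(✓)  -100(✓)  -110(✓)  00-1(✓)  01-0(✓)  1-10(✓)  1-11(✓)  10-1(✓)  101-(✓)  11-0(✓)  111-(✓)
size-2^2 implicants → -0-1  -1-0  1-1-
Unchecked terms (primes): -0-1, -1-0, 1-1-

NONE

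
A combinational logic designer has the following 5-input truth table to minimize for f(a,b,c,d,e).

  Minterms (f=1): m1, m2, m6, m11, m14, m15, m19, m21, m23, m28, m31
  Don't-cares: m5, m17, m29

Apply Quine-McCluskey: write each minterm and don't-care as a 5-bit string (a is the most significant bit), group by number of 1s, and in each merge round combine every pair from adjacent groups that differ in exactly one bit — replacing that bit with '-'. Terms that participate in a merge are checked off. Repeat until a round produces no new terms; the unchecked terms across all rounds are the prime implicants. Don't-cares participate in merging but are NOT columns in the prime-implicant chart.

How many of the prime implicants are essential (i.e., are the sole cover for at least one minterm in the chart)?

5

Round 0: 00001✓ 00010✓ 00101✓ 00110✓ 01011✓ 01110✓ 01111✓ 10001✓ 10011✓ 10101✓ 10111✓ 11100✓ 11101✓ 11111✓
Round 1: -0001✓ -0101✓ -1111 0-110 00-01✓ 00-10 01-11 0111- 1-101✓ 1-111✓ 10-01✓ 10-11✓ 100-1✓ 101-1✓ 111-1✓ 1110-
Round 2: -0-01 1-1-1 10--1
PIs = {-0-01, -1111, 0-110, 00-10, 01-11, 0111-, 1-1-1, 10--1, 1110-}
Coverage chart:
  m1: -0-01 ←essential
  m2: 00-10 ←essential
  m6: 0-110,00-10
  m11: 01-11 ←essential
  m14: 0-110,0111-
  m15: -1111,01-11,0111-
  m19: 10--1 ←essential
  m21: -0-01,1-1-1,10--1
  m23: 1-1-1,10--1
  m28: 1110- ←essential
  m31: -1111,1-1-1
Essential: -0-01, 00-10, 01-11, 10--1, 1110-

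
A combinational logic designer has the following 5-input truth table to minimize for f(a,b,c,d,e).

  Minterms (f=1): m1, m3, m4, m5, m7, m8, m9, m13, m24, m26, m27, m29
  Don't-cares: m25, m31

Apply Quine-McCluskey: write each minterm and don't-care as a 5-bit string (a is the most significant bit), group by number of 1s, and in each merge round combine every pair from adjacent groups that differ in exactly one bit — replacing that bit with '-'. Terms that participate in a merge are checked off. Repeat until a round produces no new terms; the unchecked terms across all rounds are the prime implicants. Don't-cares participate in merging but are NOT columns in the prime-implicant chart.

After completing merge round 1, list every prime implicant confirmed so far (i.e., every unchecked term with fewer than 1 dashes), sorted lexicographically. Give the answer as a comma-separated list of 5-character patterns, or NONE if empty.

NONE

Round 0: 00001✓ 00011✓ 00100✓ 00101✓ 00111✓ 01000✓ 01001✓ 01101✓ 11000✓ 11001✓ 11010✓ 11011✓ 11101✓ 11111✓
Round 1: -1000✓ -1001✓ -1101✓ 0-001✓ 0-101✓ 00-01✓ 00-11✓ 000-1✓ 001-1✓ 0010- 01-01✓ 0100-✓ 11-01✓ 11-11✓ 110-0✓ 110-1✓ 1100-✓ 1101-✓ 111-1✓
Round 2: -1-01 -100- 0--01 00--1 11--1 110--
PIs = {-1-01, -100-, 0--01, 00--1, 0010-, 11--1, 110--}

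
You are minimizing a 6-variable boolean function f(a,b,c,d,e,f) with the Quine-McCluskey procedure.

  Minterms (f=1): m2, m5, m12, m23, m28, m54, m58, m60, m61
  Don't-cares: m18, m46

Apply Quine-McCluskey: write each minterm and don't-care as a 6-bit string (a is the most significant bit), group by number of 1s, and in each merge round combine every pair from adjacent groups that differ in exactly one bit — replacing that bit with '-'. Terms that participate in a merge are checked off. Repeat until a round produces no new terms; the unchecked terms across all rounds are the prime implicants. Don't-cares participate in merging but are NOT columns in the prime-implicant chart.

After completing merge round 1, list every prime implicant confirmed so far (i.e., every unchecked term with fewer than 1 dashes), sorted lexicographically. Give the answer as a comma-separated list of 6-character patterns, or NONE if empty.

size-2^0 implicants → 000010(✓)  000101  001100(✓)  010010(✓)  010111  011100(✓)  101110  110110  111010  111100(✓)  111101(✓)
size-2^1 implicants → -11100  0-0010  0-1100  11110-
Unchecked terms (primes): -11100, 0-0010, 0-1100, 000101, 010111, 101110, 110110, 111010, 11110-

000101, 010111, 101110, 110110, 111010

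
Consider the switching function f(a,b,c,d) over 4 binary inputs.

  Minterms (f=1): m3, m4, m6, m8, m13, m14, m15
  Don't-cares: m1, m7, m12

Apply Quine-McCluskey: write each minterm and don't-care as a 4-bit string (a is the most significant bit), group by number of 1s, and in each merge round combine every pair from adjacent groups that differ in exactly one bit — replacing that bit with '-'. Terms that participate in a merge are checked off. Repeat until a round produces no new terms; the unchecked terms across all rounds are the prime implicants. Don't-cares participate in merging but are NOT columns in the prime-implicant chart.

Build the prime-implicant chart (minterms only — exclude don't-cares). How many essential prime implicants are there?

[col 0] 0001*, 0011*, 0100*, 0110*, 0111*, 1000*, 1100*, 1101*, 1110*, 1111*
[col 1] -100*, -110*, -111*, 0-11, 00-1, 01-0*, 011-*, 1-00, 11-0*, 11-1*, 110-*, 111-*
[col 2] -1-0, -11-, 11--
Prime implicants: -1-0, -11-, 0-11, 00-1, 1-00, 11--
PI chart (minterm → PIs covering it):
  3 | 0-11,00-1
  4 | -1-0  (sole → essential)
  6 | -1-0,-11-
  8 | 1-00  (sole → essential)
  13 | 11--  (sole → essential)
  14 | -1-0,-11-,11--
  15 | -11-,11--
Essential prime implicants: -1-0, 1-00, 11--

3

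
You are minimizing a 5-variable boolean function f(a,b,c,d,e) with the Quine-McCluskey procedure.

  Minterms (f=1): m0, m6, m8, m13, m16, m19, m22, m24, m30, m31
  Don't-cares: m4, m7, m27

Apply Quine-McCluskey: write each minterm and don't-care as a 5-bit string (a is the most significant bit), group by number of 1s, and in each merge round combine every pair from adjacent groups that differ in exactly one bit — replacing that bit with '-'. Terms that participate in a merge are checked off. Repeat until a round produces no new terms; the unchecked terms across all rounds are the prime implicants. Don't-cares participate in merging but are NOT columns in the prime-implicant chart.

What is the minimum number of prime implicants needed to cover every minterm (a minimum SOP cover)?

Round 0: 00000✓ 00100✓ 00110✓ 00111✓ 01000✓ 01101 10000✓ 10011✓ 10110✓ 11000✓ 11011✓ 11110✓ 11111✓
Round 1: -0000✓ -0110 -1000✓ 0-000✓ 00-00 001-0 0011- 1-000✓ 1-011 1-110 11-11 1111-
Round 2: --000
PIs = {--000, -0110, 00-00, 001-0, 0011-, 01101, 1-011, 1-110, 11-11, 1111-}
Coverage chart:
  m0: --000,00-00
  m6: -0110,001-0,0011-
  m8: --000 ←essential
  m13: 01101 ←essential
  m16: --000 ←essential
  m19: 1-011 ←essential
  m22: -0110,1-110
  m24: --000 ←essential
  m30: 1-110,1111-
  m31: 11-11,1111-
Essential: --000, 01101, 1-011
Petrick residual → -0110, 1111-
Min cover (5 terms): c'd'e' + b'cde' + a'bcd'e + ac'de + abcd

5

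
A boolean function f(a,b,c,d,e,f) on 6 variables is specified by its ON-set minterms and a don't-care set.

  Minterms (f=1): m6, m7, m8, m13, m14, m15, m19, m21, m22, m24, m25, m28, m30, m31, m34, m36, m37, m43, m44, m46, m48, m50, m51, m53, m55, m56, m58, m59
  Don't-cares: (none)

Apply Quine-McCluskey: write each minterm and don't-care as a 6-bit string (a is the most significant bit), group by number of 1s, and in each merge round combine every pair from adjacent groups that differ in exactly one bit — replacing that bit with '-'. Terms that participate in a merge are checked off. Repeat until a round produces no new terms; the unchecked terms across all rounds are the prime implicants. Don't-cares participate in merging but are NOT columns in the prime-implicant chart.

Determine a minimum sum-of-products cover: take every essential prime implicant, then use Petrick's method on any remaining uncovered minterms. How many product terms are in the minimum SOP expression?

[col 0] 000110*, 000111*, 001000*, 001101*, 001110*, 001111*, 010011*, 010101*, 010110*, 011000*, 011001*, 011100*, 011110*, 011111*, 100010*, 100100*, 100101*, 101011*, 101100*, 101110*, 110000*, 110010*, 110011*, 110101*, 110111*, 111000*, 111010*, 111011*
[col 1] -01110, -10011, -10101, -11000, 0-0110*, 0-1000, 0-1110*, 0-1111*, 00-110*, 00-111*, 00011-*, 0011-1, 00111-*, 01-110*, 011-00, 01100-, 0111-0, 01111-*, 1-0010, 1-0101, 1-1011, 10-100, 10010-, 1011-0, 11-000*, 11-010*, 11-011*, 110-11, 1100-0*, 11001-*, 1101-1, 1110-0*, 11101-*
[col 2] 0--110, 0-111-, 00-11-, 11-0-0, 11-01-
Prime implicants: -01110, -10011, -10101, -11000, 0--110, 0-1000, 0-111-, 00-11-, 0011-1, 011-00, 01100-, 0111-0, 1-0010, 1-0101, 1-1011, 10-100, 10010-, 1011-0, 11-0-0, 11-01-, 110-11, 1101-1
PI chart (minterm → PIs covering it):
  6 | 0--110,00-11-
  7 | 00-11-  (sole → essential)
  8 | 0-1000  (sole → essential)
  13 | 0011-1  (sole → essential)
  14 | -01110,0--110,0-111-,00-11-
  15 | 0-111-,00-11-,0011-1
  19 | -10011  (sole → essential)
  21 | -10101  (sole → essential)
  22 | 0--110  (sole → essential)
  24 | -11000,0-1000,011-00,01100-
  25 | 01100-  (sole → essential)
  28 | 011-00,0111-0
  30 | 0--110,0-111-,0111-0
  31 | 0-111-  (sole → essential)
  34 | 1-0010  (sole → essential)
  36 | 10-100,10010-
  37 | 1-0101,10010-
  43 | 1-1011  (sole → essential)
  44 | 10-100,1011-0
  46 | -01110,1011-0
  48 | 11-0-0  (sole → essential)
  50 | 1-0010,11-0-0,11-01-
  51 | -10011,11-01-,110-11
  53 | -10101,1-0101,1101-1
  55 | 110-11,1101-1
  56 | -11000,11-0-0
  58 | 11-0-0,11-01-
  59 | 1-1011,11-01-
Essential prime implicants: -10011, -10101, 0--110, 0-1000, 0-111-, 00-11-, 0011-1, 01100-, 1-0010, 1-1011, 11-0-0
Petrick residual → 011-00, 10010-, 1011-0, 110-11
Minimum SOP uses 15 PIs: bc'd'ef + bc'de'f + a'def' + a'cd'e'f' + a'cde + a'b'de + a'b'cdf + a'bce'f' + a'bcd'e' + ac'd'ef' + acd'ef + ab'c'de' + ab'cdf' + abd'f' + abc'ef

15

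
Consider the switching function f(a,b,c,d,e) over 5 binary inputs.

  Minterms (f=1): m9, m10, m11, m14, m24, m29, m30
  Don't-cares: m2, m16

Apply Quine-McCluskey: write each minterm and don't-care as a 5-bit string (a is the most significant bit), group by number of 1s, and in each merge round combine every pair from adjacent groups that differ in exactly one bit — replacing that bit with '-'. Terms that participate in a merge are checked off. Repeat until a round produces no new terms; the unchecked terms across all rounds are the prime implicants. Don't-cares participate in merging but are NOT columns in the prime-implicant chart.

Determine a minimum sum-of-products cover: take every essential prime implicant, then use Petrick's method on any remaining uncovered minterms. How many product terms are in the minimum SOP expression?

5

Round 0: 00010✓ 01001✓ 01010✓ 01011✓ 01110✓ 10000✓ 11000✓ 11101 11110✓
Round 1: -1110 0-010 01-10 010-1 0101- 1-000
PIs = {-1110, 0-010, 01-10, 010-1, 0101-, 1-000, 11101}
Coverage chart:
  m9: 010-1 ←essential
  m10: 0-010,01-10,0101-
  m11: 010-1,0101-
  m14: -1110,01-10
  m24: 1-000 ←essential
  m29: 11101 ←essential
  m30: -1110 ←essential
Essential: -1110, 010-1, 1-000, 11101
Petrick residual → 0-010
Min cover (5 terms): bcde' + a'c'de' + a'bc'e + ac'd'e' + abcd'e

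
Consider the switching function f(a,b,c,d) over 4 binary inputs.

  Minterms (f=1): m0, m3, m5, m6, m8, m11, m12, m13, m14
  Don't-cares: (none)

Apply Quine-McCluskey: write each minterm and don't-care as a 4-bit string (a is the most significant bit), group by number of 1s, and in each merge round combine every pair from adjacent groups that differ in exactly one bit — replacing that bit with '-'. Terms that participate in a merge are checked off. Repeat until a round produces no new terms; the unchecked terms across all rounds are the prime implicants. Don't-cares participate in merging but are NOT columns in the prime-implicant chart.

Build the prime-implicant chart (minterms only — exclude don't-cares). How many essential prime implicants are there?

4

[col 0] 0000*, 0011*, 0101*, 0110*, 1000*, 1011*, 1100*, 1101*, 1110*
[col 1] -000, -011, -101, -110, 1-00, 11-0, 110-
Prime implicants: -000, -011, -101, -110, 1-00, 11-0, 110-
PI chart (minterm → PIs covering it):
  0 | -000  (sole → essential)
  3 | -011  (sole → essential)
  5 | -101  (sole → essential)
  6 | -110  (sole → essential)
  8 | -000,1-00
  11 | -011  (sole → essential)
  12 | 1-00,11-0,110-
  13 | -101,110-
  14 | -110,11-0
Essential prime implicants: -000, -011, -101, -110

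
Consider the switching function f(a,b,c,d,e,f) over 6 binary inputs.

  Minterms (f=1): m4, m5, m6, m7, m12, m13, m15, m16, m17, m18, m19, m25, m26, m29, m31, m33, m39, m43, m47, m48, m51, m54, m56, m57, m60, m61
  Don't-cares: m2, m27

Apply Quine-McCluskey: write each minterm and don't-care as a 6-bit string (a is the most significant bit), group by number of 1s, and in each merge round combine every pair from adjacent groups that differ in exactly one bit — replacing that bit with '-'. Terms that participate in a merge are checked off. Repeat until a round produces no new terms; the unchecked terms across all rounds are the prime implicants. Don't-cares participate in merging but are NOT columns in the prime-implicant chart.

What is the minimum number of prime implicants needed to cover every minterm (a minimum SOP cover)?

12

[col 0] 000010*, 000100*, 000101*, 000110*, 000111*, 001100*, 001101*, 001111*, 010000*, 010001*, 010010*, 010011*, 011001*, 011010*, 011011*, 011101*, 011111*, 100001, 100111*, 101011*, 101111*, 110000*, 110011*, 110110, 111000*, 111001*, 111100*, 111101*
[col 1] -00111*, -01111*, -10000, -10011, -11001*, -11101*, 0-0010, 0-1101*, 0-1111*, 00-100*, 00-101*, 00-111*, 000-10, 0001-0*, 0001-1*, 00010-*, 00011-*, 0011-1*, 00110-*, 01-001*, 01-010*, 01-011*, 0100-0*, 0100-1*, 01000-*, 01001-*, 011-01*, 011-11*, 0110-1*, 01101-*, 0111-1*, 10-111*, 101-11, 11-000, 111-00*, 111-01*, 11100-*, 11110-*
[col 2] -0-111, -11-01, 0-11-1, 00-1-1, 00-10-, 0001--, 01-0-1, 01-01-, 0100--, 011--1, 111-0-
Prime implicants: -0-111, -10000, -10011, -11-01, 0-0010, 0-11-1, 00-1-1, 00-10-, 000-10, 0001--, 01-0-1, 01-01-, 0100--, 011--1, 100001, 101-11, 11-000, 110110, 111-0-
PI chart (minterm → PIs covering it):
  4 | 00-10-,0001--
  5 | 00-1-1,00-10-,0001--
  6 | 000-10,0001--
  7 | -0-111,00-1-1,0001--
  12 | 00-10-  (sole → essential)
  13 | 0-11-1,00-1-1,00-10-
  15 | -0-111,0-11-1,00-1-1
  16 | -10000,0100--
  17 | 01-0-1,0100--
  18 | 0-0010,01-01-,0100--
  19 | -10011,01-0-1,01-01-,0100--
  25 | -11-01,01-0-1,011--1
  26 | 01-01-  (sole → essential)
  29 | -11-01,0-11-1,011--1
  31 | 0-11-1,011--1
  33 | 100001  (sole → essential)
  39 | -0-111  (sole → essential)
  43 | 101-11  (sole → essential)
  47 | -0-111,101-11
  48 | -10000,11-000
  51 | -10011  (sole → essential)
  54 | 110110  (sole → essential)
  56 | 11-000,111-0-
  57 | -11-01,111-0-
  60 | 111-0-  (sole → essential)
  61 | -11-01,111-0-
Essential prime implicants: -0-111, -10011, 00-10-, 01-01-, 100001, 101-11, 110110, 111-0-
Petrick residual → -10000, 0-11-1, 000-10, 01-0-1
Minimum SOP uses 12 PIs: b'def + bc'd'e'f' + bc'd'ef + a'cdf + a'b'de' + a'b'c'ef' + a'bd'f + a'bd'e + ab'c'd'e'f + ab'cef + abc'def' + abce'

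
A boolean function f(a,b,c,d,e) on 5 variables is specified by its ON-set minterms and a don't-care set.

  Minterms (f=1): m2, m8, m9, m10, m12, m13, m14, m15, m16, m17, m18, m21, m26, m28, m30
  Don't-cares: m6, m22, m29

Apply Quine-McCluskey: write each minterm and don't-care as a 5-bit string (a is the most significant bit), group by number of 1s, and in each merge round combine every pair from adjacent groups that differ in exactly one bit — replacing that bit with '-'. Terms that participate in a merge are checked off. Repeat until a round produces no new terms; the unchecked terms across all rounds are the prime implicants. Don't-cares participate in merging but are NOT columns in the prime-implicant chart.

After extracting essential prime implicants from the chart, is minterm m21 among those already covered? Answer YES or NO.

NO

Round 0: 00010✓ 00110✓ 01000✓ 01001✓ 01010✓ 01100✓ 01101✓ 01110✓ 01111✓ 10000✓ 10001✓ 10010✓ 10101✓ 10110✓ 11010✓ 11100✓ 11101✓ 11110✓
Round 1: -0010✓ -0110✓ -1010✓ -1100✓ -1101✓ -1110✓ 0-010✓ 0-110✓ 00-10✓ 01-00✓ 01-01✓ 01-10✓ 010-0✓ 0100-✓ 011-0✓ 011-1✓ 0110-✓ 0111-✓ 1-010✓ 1-101 1-110✓ 10-01 10-10✓ 100-0 1000- 11-10✓ 111-0✓ 1110-✓
Round 2: --010✓ --110✓ -0-10✓ -1-10✓ -11-0 -110- 0--10✓ 01--0 01-0- 011-- 1--10✓
Round 3: ---10
PIs = {---10, -11-0, -110-, 01--0, 01-0-, 011--, 1-101, 10-01, 100-0, 1000-}
Coverage chart:
  m2: ---10 ←essential
  m8: 01--0,01-0-
  m9: 01-0- ←essential
  m10: ---10,01--0
  m12: -11-0,-110-,01--0,01-0-,011--
  m13: -110-,01-0-,011--
  m14: ---10,-11-0,01--0,011--
  m15: 011-- ←essential
  m16: 100-0,1000-
  m17: 10-01,1000-
  m18: ---10,100-0
  m21: 1-101,10-01
  m26: ---10 ←essential
  m28: -11-0,-110-
  m30: ---10,-11-0
Essential: ---10, 01-0-, 011--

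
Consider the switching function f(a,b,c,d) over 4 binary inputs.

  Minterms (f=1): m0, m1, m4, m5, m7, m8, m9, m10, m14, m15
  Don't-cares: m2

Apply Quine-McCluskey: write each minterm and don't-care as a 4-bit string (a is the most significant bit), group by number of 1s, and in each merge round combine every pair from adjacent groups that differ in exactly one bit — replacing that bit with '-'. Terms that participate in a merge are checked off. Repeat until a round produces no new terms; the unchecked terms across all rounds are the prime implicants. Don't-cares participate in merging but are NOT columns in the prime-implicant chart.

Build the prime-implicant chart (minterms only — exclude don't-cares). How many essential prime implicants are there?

2

[col 0] 0000*, 0001*, 0010*, 0100*, 0101*, 0111*, 1000*, 1001*, 1010*, 1110*, 1111*
[col 1] -000*, -001*, -010*, -111, 0-00*, 0-01*, 00-0*, 000-*, 01-1, 010-*, 1-10, 10-0*, 100-*, 111-
[col 2] -0-0, -00-, 0-0-
Prime implicants: -0-0, -00-, -111, 0-0-, 01-1, 1-10, 111-
PI chart (minterm → PIs covering it):
  0 | -0-0,-00-,0-0-
  1 | -00-,0-0-
  4 | 0-0-  (sole → essential)
  5 | 0-0-,01-1
  7 | -111,01-1
  8 | -0-0,-00-
  9 | -00-  (sole → essential)
  10 | -0-0,1-10
  14 | 1-10,111-
  15 | -111,111-
Essential prime implicants: -00-, 0-0-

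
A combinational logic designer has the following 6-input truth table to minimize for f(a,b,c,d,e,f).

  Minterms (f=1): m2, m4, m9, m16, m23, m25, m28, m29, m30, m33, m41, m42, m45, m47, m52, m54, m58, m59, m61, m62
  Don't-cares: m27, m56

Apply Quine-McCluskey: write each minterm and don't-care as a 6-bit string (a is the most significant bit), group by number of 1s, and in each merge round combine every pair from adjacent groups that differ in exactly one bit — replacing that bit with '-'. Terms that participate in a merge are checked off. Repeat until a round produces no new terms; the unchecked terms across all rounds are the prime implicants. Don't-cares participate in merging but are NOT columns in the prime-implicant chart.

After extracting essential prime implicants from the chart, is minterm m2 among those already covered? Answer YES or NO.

YES

size-2^0 implicants → 000010  000100  001001(✓)  010000  010111  011001(✓)  011011(✓)  011100(✓)  011101(✓)  011110(✓)  100001(✓)  101001(✓)  101010(✓)  101101(✓)  101111(✓)  110100(✓)  110110(✓)  111000(✓)  111010(✓)  111011(✓)  111101(✓)  111110(✓)
size-2^1 implicants → -01001  -11011  -11101  -11110  0-1001  011-01  0110-1  0111-0  01110-  1-1010  1-1101  10-001  101-01  1011-1  11-110  1101-0  111-10  1110-0  11101-
Unchecked terms (primes): -01001, -11011, -11101, -11110, 0-1001, 000010, 000100, 010000, 010111, 011-01, 0110-1, 0111-0, 01110-, 1-1010, 1-1101, 10-001, 101-01, 1011-1, 11-110, 1101-0, 111-10, 1110-0, 11101-
Minterm coverage:
  m2 ⊆ 000010 [E]
  m4 ⊆ 000100 [E]
  m9 ⊆ -01001,0-1001
  m16 ⊆ 010000 [E]
  m23 ⊆ 010111 [E]
  m25 ⊆ 0-1001,011-01,0110-1
  m28 ⊆ 0111-0,01110-
  m29 ⊆ -11101,011-01,01110-
  m30 ⊆ -11110,0111-0
  m33 ⊆ 10-001 [E]
  m41 ⊆ -01001,10-001,101-01
  m42 ⊆ 1-1010 [E]
  m45 ⊆ 1-1101,101-01,1011-1
  m47 ⊆ 1011-1 [E]
  m52 ⊆ 1101-0 [E]
  m54 ⊆ 11-110,1101-0
  m58 ⊆ 1-1010,111-10,1110-0,11101-
  m59 ⊆ -11011,11101-
  m61 ⊆ -11101,1-1101
  m62 ⊆ -11110,11-110,111-10
E = {000010, 000100, 010000, 010111, 1-1010, 10-001, 1011-1, 1101-0}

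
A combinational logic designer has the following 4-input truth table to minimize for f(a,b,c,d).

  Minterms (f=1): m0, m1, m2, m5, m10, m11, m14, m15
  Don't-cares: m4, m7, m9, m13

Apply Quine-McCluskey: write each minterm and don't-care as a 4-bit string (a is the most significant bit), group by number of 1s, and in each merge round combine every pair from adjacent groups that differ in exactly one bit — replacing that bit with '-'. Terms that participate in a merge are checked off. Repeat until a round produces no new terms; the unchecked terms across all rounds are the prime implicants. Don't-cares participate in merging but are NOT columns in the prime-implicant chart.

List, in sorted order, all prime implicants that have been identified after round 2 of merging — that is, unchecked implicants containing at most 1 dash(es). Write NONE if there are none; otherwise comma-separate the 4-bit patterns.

size-2^0 implicants → 0000(✓)  0001(✓)  0010(✓)  0100(✓)  0101(✓)  0111(✓)  1001(✓)  1010(✓)  1011(✓)  1101(✓)  1110(✓)  1111(✓)
size-2^1 implicants → -001(✓)  -010  -101(✓)  -111(✓)  0-00(✓)  0-01(✓)  00-0  000-(✓)  01-1(✓)  010-(✓)  1-01(✓)  1-10(✓)  1-11(✓)  10-1(✓)  101-(✓)  11-1(✓)  111-(✓)
size-2^2 implicants → --01  -1-1  0-0-  1--1  1-1-
Unchecked terms (primes): --01, -010, -1-1, 0-0-, 00-0, 1--1, 1-1-

-010, 00-0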